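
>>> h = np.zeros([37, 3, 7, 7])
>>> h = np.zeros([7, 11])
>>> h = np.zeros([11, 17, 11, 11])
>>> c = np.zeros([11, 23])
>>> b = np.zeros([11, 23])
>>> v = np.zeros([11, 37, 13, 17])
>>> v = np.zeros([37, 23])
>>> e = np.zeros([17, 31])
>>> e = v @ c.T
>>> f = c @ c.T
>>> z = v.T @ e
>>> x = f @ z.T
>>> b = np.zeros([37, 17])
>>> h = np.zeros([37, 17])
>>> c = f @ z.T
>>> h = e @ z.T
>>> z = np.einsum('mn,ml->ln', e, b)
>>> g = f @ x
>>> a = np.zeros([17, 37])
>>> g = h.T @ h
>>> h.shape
(37, 23)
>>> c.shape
(11, 23)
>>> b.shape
(37, 17)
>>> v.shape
(37, 23)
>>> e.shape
(37, 11)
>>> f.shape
(11, 11)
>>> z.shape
(17, 11)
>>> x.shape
(11, 23)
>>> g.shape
(23, 23)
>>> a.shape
(17, 37)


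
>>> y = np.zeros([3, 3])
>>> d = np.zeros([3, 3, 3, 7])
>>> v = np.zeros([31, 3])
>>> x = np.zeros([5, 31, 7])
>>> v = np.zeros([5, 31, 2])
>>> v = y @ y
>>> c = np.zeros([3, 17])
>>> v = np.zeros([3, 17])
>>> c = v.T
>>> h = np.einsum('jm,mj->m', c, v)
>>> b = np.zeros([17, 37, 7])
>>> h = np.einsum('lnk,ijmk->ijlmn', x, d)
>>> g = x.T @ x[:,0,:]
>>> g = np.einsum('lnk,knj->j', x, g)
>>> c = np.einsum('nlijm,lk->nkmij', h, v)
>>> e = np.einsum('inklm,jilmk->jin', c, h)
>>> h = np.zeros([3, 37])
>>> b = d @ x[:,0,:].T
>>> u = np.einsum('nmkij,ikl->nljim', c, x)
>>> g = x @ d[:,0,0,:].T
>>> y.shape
(3, 3)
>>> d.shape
(3, 3, 3, 7)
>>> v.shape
(3, 17)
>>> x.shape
(5, 31, 7)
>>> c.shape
(3, 17, 31, 5, 3)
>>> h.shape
(3, 37)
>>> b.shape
(3, 3, 3, 5)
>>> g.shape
(5, 31, 3)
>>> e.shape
(3, 3, 17)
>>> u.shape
(3, 7, 3, 5, 17)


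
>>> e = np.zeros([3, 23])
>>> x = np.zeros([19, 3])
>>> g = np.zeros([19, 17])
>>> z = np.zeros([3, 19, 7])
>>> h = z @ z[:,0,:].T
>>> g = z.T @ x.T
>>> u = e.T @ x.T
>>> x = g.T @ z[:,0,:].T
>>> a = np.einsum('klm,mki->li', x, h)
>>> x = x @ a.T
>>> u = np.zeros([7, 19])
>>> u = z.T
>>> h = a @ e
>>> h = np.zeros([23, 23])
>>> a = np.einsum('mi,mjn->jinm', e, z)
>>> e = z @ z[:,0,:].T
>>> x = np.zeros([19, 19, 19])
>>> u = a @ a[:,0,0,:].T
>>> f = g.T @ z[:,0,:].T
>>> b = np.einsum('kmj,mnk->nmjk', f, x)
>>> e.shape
(3, 19, 3)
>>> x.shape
(19, 19, 19)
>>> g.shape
(7, 19, 19)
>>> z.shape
(3, 19, 7)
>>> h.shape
(23, 23)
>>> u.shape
(19, 23, 7, 19)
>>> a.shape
(19, 23, 7, 3)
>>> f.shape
(19, 19, 3)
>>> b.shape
(19, 19, 3, 19)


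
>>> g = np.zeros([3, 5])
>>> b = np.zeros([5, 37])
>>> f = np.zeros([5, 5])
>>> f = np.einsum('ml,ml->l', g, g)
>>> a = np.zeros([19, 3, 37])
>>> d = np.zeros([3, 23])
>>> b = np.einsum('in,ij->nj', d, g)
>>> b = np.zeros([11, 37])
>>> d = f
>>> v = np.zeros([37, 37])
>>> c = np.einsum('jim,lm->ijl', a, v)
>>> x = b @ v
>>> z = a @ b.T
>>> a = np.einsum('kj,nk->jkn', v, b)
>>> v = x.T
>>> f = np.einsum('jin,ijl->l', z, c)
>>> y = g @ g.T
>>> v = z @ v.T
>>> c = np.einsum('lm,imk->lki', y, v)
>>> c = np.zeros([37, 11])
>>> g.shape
(3, 5)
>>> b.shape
(11, 37)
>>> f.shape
(37,)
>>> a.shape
(37, 37, 11)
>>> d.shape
(5,)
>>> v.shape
(19, 3, 37)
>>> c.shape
(37, 11)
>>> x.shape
(11, 37)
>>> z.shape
(19, 3, 11)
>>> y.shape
(3, 3)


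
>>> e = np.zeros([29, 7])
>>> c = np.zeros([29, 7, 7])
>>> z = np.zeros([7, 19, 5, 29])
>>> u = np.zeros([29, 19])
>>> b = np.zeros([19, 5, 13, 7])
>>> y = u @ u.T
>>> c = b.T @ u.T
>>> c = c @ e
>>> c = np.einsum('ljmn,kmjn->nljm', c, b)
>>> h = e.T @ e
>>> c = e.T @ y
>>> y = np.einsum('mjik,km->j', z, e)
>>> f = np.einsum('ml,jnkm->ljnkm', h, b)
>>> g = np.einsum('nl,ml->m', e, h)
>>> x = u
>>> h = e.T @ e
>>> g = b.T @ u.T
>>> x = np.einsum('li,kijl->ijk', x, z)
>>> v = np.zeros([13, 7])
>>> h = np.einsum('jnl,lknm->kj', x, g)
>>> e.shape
(29, 7)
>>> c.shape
(7, 29)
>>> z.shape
(7, 19, 5, 29)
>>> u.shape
(29, 19)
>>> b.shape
(19, 5, 13, 7)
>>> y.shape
(19,)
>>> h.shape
(13, 19)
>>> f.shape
(7, 19, 5, 13, 7)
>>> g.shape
(7, 13, 5, 29)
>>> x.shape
(19, 5, 7)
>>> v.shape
(13, 7)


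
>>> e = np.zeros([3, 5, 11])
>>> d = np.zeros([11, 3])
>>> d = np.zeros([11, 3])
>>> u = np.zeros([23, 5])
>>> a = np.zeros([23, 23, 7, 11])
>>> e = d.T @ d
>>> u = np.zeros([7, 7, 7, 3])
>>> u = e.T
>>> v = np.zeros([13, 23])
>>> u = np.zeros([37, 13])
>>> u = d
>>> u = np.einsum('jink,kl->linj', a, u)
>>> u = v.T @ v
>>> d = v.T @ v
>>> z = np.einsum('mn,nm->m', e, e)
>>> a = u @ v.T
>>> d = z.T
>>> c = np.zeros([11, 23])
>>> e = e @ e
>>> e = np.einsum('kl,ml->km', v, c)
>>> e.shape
(13, 11)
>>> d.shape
(3,)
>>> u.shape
(23, 23)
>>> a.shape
(23, 13)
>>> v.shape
(13, 23)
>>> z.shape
(3,)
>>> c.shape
(11, 23)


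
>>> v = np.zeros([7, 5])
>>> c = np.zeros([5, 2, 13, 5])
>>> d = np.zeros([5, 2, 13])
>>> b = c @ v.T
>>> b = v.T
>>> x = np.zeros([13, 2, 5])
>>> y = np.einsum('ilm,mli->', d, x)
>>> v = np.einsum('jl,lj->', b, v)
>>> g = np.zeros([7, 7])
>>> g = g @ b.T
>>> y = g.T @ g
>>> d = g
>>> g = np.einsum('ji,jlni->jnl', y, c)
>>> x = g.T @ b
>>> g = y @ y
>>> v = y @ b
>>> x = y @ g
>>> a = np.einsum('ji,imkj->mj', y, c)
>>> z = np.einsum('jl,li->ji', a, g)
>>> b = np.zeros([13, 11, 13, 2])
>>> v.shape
(5, 7)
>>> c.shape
(5, 2, 13, 5)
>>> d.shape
(7, 5)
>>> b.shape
(13, 11, 13, 2)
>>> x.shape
(5, 5)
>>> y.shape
(5, 5)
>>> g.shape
(5, 5)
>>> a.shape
(2, 5)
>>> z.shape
(2, 5)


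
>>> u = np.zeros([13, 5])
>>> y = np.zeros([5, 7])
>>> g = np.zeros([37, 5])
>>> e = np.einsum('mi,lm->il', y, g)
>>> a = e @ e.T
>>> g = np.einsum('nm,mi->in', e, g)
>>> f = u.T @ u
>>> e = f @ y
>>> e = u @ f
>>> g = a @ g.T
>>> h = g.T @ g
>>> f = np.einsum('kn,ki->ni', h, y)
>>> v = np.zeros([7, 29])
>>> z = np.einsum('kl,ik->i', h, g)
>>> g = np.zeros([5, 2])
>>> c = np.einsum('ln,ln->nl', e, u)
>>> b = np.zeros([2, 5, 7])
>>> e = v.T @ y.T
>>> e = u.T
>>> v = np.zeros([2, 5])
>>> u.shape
(13, 5)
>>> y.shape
(5, 7)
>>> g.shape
(5, 2)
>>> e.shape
(5, 13)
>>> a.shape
(7, 7)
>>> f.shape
(5, 7)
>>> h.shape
(5, 5)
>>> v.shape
(2, 5)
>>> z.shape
(7,)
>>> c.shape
(5, 13)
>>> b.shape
(2, 5, 7)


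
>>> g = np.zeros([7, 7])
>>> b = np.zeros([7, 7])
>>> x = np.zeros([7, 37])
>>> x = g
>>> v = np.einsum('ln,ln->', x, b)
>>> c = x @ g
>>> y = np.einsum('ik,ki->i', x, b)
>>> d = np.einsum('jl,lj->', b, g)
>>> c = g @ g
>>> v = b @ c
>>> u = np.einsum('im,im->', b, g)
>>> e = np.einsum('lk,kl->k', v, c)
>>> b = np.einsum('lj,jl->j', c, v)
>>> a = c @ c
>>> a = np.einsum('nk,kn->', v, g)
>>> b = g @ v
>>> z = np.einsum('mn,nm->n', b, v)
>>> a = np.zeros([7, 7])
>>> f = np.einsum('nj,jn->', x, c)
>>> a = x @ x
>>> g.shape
(7, 7)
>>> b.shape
(7, 7)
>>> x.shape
(7, 7)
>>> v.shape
(7, 7)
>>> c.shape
(7, 7)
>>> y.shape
(7,)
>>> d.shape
()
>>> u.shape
()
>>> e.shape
(7,)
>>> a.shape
(7, 7)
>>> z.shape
(7,)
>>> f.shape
()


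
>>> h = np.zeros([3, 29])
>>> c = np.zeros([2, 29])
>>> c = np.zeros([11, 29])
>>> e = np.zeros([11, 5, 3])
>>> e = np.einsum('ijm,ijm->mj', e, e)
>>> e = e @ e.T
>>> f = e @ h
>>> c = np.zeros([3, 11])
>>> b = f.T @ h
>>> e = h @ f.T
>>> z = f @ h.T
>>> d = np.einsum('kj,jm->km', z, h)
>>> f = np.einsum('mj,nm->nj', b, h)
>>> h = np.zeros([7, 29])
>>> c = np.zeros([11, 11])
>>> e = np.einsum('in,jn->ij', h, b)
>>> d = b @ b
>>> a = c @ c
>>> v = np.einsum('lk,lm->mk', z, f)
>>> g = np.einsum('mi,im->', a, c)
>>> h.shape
(7, 29)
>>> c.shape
(11, 11)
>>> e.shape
(7, 29)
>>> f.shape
(3, 29)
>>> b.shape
(29, 29)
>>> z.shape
(3, 3)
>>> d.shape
(29, 29)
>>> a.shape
(11, 11)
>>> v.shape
(29, 3)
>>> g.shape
()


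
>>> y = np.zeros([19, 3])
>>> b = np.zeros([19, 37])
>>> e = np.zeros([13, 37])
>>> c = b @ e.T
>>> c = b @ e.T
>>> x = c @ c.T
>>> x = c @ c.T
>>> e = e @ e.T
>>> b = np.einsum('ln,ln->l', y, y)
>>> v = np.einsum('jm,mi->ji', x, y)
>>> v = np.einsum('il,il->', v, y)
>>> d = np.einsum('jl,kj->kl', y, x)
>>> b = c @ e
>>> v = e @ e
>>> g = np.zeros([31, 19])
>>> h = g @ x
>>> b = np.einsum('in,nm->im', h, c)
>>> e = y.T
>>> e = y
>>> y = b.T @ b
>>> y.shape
(13, 13)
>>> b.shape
(31, 13)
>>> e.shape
(19, 3)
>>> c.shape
(19, 13)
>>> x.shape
(19, 19)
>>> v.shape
(13, 13)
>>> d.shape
(19, 3)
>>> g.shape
(31, 19)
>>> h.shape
(31, 19)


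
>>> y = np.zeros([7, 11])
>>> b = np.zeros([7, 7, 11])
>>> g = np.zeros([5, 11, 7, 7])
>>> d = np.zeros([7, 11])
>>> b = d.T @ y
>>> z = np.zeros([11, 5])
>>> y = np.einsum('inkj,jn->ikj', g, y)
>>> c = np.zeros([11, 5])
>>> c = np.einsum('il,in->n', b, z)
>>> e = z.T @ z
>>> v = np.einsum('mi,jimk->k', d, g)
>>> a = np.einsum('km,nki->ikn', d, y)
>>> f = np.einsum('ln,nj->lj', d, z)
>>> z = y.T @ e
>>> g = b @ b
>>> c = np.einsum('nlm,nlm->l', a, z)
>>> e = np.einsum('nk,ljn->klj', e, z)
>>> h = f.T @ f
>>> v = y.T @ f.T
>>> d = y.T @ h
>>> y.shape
(5, 7, 7)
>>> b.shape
(11, 11)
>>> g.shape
(11, 11)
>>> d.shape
(7, 7, 5)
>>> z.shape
(7, 7, 5)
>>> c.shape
(7,)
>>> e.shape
(5, 7, 7)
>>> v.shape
(7, 7, 7)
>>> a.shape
(7, 7, 5)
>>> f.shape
(7, 5)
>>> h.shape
(5, 5)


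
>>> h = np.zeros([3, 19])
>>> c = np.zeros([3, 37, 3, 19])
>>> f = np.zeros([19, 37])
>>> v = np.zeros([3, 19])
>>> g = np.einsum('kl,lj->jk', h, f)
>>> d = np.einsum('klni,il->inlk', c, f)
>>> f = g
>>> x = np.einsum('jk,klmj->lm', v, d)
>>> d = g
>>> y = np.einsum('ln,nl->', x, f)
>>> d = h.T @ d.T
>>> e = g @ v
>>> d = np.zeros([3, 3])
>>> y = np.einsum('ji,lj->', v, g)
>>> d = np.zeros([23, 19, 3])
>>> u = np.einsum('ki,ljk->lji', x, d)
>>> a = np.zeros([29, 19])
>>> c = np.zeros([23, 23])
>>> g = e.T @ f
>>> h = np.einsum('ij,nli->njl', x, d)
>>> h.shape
(23, 37, 19)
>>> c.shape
(23, 23)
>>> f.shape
(37, 3)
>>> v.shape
(3, 19)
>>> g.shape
(19, 3)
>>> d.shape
(23, 19, 3)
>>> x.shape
(3, 37)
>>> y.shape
()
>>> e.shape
(37, 19)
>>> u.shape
(23, 19, 37)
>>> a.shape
(29, 19)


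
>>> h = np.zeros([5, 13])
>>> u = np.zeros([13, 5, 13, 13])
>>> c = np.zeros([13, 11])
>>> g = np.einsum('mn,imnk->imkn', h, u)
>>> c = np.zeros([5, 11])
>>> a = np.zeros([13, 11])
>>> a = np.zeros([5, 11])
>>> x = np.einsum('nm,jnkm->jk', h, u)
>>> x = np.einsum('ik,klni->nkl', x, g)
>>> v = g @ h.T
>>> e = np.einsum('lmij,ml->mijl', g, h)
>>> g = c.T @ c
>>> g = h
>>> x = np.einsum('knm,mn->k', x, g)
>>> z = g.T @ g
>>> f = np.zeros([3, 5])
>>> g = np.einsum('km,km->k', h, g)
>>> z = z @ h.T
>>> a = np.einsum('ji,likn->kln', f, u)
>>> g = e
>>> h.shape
(5, 13)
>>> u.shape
(13, 5, 13, 13)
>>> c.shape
(5, 11)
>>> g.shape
(5, 13, 13, 13)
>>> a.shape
(13, 13, 13)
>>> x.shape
(13,)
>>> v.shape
(13, 5, 13, 5)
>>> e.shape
(5, 13, 13, 13)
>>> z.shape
(13, 5)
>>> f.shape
(3, 5)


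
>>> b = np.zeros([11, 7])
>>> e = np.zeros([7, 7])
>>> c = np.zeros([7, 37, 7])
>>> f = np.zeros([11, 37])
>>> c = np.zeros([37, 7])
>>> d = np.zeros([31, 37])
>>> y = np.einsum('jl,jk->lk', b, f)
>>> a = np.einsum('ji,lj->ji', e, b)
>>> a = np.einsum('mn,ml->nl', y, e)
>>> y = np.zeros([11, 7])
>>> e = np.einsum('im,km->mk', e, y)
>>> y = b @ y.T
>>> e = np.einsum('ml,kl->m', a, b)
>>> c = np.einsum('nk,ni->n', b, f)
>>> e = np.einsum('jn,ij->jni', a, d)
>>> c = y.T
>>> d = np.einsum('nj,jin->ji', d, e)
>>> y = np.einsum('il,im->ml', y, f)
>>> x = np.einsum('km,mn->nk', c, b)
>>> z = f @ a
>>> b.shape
(11, 7)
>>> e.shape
(37, 7, 31)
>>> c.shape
(11, 11)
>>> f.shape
(11, 37)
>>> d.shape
(37, 7)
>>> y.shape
(37, 11)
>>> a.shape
(37, 7)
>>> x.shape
(7, 11)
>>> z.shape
(11, 7)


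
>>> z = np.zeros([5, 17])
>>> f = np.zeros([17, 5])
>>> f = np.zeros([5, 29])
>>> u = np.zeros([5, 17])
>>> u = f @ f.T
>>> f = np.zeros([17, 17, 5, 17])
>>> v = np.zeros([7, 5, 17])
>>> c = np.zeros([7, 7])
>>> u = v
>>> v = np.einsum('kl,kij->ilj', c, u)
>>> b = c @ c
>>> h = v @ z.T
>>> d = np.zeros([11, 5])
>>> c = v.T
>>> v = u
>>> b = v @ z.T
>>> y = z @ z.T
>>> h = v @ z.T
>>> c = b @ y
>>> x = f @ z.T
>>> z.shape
(5, 17)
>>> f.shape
(17, 17, 5, 17)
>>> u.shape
(7, 5, 17)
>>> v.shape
(7, 5, 17)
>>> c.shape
(7, 5, 5)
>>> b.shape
(7, 5, 5)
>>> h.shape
(7, 5, 5)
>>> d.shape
(11, 5)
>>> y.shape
(5, 5)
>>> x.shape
(17, 17, 5, 5)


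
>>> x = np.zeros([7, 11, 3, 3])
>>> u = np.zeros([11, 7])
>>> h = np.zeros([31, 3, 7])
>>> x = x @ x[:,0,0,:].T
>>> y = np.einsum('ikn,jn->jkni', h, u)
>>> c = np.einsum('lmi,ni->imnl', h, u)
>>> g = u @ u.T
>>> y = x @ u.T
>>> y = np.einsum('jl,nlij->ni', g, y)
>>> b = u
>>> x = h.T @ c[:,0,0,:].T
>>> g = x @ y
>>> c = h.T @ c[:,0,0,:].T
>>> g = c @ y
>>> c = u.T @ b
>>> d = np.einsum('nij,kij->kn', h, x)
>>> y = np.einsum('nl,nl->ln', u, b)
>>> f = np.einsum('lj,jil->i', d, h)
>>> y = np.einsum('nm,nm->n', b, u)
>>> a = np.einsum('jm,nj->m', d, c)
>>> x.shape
(7, 3, 7)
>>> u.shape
(11, 7)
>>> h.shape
(31, 3, 7)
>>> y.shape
(11,)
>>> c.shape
(7, 7)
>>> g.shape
(7, 3, 3)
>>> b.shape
(11, 7)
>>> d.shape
(7, 31)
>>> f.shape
(3,)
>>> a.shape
(31,)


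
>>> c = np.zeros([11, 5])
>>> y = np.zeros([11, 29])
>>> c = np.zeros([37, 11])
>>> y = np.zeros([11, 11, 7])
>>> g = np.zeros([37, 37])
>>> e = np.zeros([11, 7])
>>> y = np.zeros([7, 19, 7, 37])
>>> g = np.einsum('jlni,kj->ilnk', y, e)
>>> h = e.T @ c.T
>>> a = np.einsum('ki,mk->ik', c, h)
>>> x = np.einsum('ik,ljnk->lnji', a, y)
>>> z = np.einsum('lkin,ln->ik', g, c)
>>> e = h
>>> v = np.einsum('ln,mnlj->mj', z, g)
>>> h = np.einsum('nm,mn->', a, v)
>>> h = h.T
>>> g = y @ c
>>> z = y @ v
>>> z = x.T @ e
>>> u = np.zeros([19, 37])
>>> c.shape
(37, 11)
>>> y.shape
(7, 19, 7, 37)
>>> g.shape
(7, 19, 7, 11)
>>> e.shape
(7, 37)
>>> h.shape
()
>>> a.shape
(11, 37)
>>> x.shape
(7, 7, 19, 11)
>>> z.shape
(11, 19, 7, 37)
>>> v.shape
(37, 11)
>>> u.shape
(19, 37)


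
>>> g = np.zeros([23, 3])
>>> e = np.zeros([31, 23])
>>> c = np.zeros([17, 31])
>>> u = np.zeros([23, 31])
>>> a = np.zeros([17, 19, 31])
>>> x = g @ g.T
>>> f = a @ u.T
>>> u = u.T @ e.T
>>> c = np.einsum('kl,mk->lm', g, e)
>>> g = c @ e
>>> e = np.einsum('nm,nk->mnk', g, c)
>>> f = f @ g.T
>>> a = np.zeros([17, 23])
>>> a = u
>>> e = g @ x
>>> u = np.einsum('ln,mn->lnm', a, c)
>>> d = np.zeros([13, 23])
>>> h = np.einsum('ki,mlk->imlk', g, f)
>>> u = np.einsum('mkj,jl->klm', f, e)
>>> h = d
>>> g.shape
(3, 23)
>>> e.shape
(3, 23)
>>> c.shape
(3, 31)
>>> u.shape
(19, 23, 17)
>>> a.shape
(31, 31)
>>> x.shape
(23, 23)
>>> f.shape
(17, 19, 3)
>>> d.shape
(13, 23)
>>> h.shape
(13, 23)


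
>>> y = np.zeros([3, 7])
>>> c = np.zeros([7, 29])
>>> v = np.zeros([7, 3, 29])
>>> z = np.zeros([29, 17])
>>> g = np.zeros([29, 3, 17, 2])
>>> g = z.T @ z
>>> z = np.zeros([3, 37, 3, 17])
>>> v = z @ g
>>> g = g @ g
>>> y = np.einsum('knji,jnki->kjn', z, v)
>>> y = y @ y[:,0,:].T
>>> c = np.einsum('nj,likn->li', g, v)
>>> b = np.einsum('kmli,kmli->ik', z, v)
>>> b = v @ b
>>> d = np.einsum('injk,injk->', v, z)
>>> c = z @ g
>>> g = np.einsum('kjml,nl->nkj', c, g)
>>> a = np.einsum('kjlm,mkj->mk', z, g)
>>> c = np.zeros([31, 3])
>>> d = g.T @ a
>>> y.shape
(3, 3, 3)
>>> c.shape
(31, 3)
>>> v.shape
(3, 37, 3, 17)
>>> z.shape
(3, 37, 3, 17)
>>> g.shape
(17, 3, 37)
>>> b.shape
(3, 37, 3, 3)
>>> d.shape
(37, 3, 3)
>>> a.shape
(17, 3)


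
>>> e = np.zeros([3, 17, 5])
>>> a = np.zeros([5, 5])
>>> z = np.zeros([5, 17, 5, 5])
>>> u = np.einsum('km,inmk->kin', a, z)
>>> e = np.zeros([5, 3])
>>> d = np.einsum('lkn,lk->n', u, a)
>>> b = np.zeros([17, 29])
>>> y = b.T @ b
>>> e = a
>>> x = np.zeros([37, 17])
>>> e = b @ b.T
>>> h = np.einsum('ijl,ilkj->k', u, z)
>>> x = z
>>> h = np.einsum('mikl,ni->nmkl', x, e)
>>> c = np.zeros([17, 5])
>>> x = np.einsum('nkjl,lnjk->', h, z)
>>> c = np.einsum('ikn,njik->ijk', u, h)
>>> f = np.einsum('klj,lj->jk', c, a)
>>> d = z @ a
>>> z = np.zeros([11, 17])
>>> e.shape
(17, 17)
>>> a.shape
(5, 5)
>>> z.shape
(11, 17)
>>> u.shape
(5, 5, 17)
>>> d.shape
(5, 17, 5, 5)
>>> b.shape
(17, 29)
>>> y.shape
(29, 29)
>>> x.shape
()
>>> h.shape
(17, 5, 5, 5)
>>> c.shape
(5, 5, 5)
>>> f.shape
(5, 5)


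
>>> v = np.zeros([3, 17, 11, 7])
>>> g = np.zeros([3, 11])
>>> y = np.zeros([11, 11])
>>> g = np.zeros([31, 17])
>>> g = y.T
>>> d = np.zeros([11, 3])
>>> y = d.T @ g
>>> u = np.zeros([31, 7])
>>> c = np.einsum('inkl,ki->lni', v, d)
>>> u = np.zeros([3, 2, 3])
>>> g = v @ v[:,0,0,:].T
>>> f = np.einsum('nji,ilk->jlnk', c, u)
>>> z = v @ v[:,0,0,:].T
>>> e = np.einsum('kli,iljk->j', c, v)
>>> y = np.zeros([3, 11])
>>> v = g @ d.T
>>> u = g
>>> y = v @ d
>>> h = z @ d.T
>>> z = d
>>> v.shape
(3, 17, 11, 11)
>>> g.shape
(3, 17, 11, 3)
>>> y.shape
(3, 17, 11, 3)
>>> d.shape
(11, 3)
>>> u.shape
(3, 17, 11, 3)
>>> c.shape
(7, 17, 3)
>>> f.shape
(17, 2, 7, 3)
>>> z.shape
(11, 3)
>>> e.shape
(11,)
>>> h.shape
(3, 17, 11, 11)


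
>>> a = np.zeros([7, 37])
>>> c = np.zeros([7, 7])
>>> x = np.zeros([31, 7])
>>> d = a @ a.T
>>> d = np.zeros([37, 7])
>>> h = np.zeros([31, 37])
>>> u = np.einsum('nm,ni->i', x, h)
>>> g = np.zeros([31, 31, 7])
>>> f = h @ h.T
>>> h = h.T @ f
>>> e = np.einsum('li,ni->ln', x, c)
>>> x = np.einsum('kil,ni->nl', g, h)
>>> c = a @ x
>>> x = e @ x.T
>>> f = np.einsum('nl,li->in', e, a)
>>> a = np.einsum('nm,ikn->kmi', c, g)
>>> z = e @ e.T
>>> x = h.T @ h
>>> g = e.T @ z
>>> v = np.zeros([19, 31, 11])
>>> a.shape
(31, 7, 31)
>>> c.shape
(7, 7)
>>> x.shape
(31, 31)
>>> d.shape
(37, 7)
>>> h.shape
(37, 31)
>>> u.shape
(37,)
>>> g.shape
(7, 31)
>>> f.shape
(37, 31)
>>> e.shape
(31, 7)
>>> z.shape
(31, 31)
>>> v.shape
(19, 31, 11)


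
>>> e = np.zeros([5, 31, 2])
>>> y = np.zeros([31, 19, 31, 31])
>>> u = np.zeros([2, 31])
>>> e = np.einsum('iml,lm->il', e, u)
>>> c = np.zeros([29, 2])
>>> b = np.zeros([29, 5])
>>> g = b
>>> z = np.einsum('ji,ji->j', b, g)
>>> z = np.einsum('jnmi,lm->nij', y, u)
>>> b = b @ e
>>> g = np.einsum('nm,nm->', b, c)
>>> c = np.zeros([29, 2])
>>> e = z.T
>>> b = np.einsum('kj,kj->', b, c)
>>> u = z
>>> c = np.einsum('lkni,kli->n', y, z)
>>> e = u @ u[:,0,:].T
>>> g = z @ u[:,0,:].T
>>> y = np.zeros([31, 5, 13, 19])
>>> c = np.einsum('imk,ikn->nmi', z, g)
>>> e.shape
(19, 31, 19)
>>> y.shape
(31, 5, 13, 19)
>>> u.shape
(19, 31, 31)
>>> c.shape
(19, 31, 19)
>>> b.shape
()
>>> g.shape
(19, 31, 19)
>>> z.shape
(19, 31, 31)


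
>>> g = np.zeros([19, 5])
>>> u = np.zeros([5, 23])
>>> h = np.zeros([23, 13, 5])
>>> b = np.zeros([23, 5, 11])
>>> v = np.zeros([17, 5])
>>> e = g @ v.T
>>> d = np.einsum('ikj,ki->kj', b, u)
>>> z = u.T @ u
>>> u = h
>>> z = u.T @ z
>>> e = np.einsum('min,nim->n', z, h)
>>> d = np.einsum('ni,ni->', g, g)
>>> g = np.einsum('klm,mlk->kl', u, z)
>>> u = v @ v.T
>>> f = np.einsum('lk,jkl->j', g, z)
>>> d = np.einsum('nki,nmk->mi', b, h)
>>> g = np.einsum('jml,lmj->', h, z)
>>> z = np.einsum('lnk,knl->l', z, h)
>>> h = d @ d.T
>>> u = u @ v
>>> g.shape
()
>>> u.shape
(17, 5)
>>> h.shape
(13, 13)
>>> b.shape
(23, 5, 11)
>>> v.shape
(17, 5)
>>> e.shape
(23,)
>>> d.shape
(13, 11)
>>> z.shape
(5,)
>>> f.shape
(5,)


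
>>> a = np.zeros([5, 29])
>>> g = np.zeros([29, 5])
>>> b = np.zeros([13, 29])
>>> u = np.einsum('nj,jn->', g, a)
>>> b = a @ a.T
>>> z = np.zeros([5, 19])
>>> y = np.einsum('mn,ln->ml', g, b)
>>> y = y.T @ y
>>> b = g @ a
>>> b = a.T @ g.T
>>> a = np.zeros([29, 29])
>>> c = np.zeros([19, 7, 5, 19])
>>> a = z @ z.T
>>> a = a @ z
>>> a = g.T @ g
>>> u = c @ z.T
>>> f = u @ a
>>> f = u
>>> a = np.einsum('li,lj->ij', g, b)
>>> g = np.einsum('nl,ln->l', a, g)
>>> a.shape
(5, 29)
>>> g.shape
(29,)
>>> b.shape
(29, 29)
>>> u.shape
(19, 7, 5, 5)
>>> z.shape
(5, 19)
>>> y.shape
(5, 5)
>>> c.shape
(19, 7, 5, 19)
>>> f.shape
(19, 7, 5, 5)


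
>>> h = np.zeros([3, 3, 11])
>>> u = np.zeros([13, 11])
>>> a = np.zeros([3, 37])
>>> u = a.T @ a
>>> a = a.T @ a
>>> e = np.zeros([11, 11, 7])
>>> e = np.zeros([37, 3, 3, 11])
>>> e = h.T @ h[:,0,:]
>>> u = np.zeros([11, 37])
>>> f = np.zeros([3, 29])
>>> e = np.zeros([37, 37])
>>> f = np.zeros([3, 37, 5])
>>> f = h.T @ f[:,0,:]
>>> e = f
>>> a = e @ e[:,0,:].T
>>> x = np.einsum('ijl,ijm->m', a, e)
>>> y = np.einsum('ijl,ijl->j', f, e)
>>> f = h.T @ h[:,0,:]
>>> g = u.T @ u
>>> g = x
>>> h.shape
(3, 3, 11)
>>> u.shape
(11, 37)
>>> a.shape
(11, 3, 11)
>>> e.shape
(11, 3, 5)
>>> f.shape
(11, 3, 11)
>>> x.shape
(5,)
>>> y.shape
(3,)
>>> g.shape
(5,)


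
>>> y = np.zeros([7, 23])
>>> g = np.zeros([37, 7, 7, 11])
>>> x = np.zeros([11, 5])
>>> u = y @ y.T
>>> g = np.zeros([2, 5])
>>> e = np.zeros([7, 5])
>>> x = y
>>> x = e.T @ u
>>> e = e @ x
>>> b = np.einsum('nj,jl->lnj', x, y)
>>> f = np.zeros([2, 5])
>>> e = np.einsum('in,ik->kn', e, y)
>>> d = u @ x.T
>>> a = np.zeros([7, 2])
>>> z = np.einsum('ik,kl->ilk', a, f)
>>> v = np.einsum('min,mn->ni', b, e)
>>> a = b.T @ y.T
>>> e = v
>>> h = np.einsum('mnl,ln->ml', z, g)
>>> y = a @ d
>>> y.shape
(7, 5, 5)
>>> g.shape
(2, 5)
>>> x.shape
(5, 7)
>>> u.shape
(7, 7)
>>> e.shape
(7, 5)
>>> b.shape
(23, 5, 7)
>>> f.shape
(2, 5)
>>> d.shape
(7, 5)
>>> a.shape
(7, 5, 7)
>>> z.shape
(7, 5, 2)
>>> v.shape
(7, 5)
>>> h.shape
(7, 2)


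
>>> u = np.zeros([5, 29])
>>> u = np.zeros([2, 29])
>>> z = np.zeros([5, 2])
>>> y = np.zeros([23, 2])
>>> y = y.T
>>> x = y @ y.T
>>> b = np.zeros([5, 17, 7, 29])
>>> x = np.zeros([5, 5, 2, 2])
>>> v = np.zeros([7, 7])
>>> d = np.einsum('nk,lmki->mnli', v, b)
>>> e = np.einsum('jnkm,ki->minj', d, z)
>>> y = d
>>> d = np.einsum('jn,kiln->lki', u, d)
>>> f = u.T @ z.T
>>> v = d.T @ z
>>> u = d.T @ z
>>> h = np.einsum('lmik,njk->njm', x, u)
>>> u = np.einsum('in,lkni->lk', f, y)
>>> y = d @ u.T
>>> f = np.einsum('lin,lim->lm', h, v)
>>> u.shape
(17, 7)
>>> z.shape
(5, 2)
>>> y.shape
(5, 17, 17)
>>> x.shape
(5, 5, 2, 2)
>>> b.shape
(5, 17, 7, 29)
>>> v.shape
(7, 17, 2)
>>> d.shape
(5, 17, 7)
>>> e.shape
(29, 2, 7, 17)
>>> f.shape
(7, 2)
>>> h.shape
(7, 17, 5)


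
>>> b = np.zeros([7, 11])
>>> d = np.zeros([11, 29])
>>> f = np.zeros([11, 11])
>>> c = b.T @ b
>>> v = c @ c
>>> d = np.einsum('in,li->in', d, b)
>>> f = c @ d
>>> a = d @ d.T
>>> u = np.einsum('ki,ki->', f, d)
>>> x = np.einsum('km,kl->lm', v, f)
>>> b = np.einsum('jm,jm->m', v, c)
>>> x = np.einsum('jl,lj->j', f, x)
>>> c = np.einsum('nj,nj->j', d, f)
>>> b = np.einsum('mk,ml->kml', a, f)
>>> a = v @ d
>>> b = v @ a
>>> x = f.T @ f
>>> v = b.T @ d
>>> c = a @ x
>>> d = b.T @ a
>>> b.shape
(11, 29)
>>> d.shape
(29, 29)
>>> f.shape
(11, 29)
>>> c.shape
(11, 29)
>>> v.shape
(29, 29)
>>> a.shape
(11, 29)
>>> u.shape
()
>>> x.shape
(29, 29)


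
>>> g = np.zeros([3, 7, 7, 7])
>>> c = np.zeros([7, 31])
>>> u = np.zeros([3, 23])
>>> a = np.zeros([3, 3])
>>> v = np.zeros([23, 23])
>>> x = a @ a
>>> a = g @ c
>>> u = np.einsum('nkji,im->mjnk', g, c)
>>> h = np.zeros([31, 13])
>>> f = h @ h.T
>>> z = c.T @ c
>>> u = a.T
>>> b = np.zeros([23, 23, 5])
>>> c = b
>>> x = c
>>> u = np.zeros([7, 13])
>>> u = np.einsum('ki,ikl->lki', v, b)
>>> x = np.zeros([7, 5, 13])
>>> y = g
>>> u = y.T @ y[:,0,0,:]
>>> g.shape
(3, 7, 7, 7)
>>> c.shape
(23, 23, 5)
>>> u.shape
(7, 7, 7, 7)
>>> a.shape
(3, 7, 7, 31)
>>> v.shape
(23, 23)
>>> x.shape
(7, 5, 13)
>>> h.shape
(31, 13)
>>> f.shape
(31, 31)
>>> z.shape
(31, 31)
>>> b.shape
(23, 23, 5)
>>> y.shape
(3, 7, 7, 7)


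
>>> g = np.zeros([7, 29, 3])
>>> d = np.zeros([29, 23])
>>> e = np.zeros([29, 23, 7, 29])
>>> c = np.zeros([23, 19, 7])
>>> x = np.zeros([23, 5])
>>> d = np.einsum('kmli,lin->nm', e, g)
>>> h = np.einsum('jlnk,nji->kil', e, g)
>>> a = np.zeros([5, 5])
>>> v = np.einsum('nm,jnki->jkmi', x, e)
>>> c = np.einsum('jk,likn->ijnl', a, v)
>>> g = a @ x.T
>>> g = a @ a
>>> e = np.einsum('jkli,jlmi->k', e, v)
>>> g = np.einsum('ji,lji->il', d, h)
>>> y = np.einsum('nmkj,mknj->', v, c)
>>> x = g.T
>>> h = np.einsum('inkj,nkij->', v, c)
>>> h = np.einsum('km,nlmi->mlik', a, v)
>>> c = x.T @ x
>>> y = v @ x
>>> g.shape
(23, 29)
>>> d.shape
(3, 23)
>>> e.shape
(23,)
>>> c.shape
(23, 23)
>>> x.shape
(29, 23)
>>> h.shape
(5, 7, 29, 5)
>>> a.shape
(5, 5)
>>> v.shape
(29, 7, 5, 29)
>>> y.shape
(29, 7, 5, 23)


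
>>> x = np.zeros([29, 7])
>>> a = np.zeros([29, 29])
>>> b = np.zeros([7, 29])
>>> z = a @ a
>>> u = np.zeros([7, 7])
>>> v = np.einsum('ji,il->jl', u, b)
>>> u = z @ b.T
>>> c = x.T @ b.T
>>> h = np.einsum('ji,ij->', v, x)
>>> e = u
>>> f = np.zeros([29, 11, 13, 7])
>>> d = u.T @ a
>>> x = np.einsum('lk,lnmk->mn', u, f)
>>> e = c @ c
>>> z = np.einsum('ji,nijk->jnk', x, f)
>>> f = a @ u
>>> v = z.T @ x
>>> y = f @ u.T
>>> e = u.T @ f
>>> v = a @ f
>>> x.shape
(13, 11)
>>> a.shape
(29, 29)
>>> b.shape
(7, 29)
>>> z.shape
(13, 29, 7)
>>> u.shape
(29, 7)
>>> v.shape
(29, 7)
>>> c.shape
(7, 7)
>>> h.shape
()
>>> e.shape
(7, 7)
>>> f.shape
(29, 7)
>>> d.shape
(7, 29)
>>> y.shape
(29, 29)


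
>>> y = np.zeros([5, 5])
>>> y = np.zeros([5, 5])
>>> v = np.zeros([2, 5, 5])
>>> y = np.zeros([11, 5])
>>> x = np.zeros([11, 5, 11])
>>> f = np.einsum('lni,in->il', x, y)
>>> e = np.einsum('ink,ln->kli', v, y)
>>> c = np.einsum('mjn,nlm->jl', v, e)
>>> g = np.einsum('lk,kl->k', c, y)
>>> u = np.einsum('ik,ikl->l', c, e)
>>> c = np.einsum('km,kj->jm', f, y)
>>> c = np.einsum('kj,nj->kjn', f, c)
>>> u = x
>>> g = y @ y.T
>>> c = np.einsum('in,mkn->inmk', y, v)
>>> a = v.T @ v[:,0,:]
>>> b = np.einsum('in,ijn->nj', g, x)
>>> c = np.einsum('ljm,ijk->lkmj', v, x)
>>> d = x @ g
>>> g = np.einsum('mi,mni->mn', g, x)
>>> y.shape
(11, 5)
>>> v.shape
(2, 5, 5)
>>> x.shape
(11, 5, 11)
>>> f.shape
(11, 11)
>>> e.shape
(5, 11, 2)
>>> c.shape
(2, 11, 5, 5)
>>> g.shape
(11, 5)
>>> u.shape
(11, 5, 11)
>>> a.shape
(5, 5, 5)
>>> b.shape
(11, 5)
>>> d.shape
(11, 5, 11)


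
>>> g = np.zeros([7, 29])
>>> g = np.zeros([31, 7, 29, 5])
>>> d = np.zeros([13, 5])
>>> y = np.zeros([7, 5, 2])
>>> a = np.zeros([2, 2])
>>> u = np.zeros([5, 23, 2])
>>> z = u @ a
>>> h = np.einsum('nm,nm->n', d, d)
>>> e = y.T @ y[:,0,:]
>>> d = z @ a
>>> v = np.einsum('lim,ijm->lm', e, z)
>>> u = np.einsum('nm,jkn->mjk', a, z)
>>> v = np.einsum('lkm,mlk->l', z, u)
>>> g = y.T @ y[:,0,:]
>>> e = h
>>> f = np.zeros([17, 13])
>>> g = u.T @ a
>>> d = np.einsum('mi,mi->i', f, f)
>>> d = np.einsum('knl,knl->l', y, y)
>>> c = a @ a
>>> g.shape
(23, 5, 2)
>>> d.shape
(2,)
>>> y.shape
(7, 5, 2)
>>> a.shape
(2, 2)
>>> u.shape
(2, 5, 23)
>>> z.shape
(5, 23, 2)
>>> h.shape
(13,)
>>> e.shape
(13,)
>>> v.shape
(5,)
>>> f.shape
(17, 13)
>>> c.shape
(2, 2)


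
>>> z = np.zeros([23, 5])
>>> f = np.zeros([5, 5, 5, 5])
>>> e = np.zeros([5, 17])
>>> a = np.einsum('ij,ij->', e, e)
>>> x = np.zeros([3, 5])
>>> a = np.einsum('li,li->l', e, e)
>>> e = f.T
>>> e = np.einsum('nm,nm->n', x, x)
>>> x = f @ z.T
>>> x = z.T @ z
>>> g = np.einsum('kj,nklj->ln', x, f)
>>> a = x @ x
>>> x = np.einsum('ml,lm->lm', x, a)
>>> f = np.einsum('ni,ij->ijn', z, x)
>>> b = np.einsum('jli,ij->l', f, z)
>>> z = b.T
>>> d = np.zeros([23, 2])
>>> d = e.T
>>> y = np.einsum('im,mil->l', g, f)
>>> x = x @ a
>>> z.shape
(5,)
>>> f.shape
(5, 5, 23)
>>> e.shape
(3,)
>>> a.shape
(5, 5)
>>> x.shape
(5, 5)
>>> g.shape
(5, 5)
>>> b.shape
(5,)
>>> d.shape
(3,)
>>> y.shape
(23,)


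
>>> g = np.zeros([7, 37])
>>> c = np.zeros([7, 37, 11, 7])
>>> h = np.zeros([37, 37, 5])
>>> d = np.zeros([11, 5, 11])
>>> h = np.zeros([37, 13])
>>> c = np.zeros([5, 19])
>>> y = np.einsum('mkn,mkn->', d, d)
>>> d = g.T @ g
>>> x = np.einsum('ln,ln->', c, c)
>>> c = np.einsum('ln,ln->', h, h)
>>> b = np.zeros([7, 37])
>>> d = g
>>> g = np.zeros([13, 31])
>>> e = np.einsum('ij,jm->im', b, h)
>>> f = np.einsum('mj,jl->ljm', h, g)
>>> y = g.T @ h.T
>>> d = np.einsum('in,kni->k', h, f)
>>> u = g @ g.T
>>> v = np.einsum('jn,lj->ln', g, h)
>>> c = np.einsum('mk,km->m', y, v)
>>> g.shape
(13, 31)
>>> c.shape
(31,)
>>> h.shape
(37, 13)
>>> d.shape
(31,)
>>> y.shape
(31, 37)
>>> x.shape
()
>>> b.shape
(7, 37)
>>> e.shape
(7, 13)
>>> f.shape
(31, 13, 37)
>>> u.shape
(13, 13)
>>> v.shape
(37, 31)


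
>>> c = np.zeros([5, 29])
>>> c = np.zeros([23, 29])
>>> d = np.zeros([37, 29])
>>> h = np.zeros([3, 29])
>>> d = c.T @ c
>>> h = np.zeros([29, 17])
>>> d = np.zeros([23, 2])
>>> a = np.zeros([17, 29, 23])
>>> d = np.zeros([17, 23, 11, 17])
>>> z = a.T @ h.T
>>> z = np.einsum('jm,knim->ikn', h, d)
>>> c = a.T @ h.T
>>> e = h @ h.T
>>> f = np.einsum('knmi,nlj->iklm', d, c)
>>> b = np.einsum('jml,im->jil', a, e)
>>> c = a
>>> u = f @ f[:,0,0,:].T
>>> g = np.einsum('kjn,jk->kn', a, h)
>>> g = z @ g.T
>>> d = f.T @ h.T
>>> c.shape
(17, 29, 23)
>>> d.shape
(11, 29, 17, 29)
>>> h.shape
(29, 17)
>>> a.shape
(17, 29, 23)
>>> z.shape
(11, 17, 23)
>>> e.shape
(29, 29)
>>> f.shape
(17, 17, 29, 11)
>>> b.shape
(17, 29, 23)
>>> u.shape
(17, 17, 29, 17)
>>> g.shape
(11, 17, 17)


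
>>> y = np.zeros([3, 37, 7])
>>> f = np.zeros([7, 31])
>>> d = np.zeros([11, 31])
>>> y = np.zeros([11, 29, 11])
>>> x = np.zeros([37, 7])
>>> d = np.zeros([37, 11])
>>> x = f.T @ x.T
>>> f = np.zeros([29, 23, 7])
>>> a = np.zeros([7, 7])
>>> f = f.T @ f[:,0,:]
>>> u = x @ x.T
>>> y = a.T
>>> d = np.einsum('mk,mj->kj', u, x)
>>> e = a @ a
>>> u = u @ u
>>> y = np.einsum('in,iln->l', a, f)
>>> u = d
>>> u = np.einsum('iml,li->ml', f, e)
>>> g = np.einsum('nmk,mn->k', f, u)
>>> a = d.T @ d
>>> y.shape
(23,)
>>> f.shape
(7, 23, 7)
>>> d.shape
(31, 37)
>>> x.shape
(31, 37)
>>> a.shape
(37, 37)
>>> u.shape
(23, 7)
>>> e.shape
(7, 7)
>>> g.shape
(7,)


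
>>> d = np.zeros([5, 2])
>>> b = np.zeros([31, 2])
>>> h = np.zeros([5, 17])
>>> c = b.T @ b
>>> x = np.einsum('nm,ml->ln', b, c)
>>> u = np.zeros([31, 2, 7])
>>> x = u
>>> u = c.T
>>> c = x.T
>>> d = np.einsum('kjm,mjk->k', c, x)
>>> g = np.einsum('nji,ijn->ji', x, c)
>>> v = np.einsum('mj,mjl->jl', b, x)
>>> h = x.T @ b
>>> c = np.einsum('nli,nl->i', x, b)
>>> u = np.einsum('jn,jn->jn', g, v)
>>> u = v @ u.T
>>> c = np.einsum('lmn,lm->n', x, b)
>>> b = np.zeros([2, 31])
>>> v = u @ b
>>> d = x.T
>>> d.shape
(7, 2, 31)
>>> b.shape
(2, 31)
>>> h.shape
(7, 2, 2)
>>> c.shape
(7,)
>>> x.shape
(31, 2, 7)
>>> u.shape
(2, 2)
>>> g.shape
(2, 7)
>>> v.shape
(2, 31)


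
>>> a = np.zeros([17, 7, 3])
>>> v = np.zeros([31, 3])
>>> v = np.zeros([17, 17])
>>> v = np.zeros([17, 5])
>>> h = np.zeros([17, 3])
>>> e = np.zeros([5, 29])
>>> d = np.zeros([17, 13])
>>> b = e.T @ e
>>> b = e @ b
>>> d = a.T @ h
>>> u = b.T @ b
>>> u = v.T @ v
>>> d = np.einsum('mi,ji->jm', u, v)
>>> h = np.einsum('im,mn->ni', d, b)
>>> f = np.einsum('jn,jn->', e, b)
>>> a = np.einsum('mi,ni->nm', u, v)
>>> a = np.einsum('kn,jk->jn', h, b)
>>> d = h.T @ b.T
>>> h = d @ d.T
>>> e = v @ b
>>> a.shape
(5, 17)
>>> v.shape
(17, 5)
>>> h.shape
(17, 17)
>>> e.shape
(17, 29)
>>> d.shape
(17, 5)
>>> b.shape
(5, 29)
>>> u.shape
(5, 5)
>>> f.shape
()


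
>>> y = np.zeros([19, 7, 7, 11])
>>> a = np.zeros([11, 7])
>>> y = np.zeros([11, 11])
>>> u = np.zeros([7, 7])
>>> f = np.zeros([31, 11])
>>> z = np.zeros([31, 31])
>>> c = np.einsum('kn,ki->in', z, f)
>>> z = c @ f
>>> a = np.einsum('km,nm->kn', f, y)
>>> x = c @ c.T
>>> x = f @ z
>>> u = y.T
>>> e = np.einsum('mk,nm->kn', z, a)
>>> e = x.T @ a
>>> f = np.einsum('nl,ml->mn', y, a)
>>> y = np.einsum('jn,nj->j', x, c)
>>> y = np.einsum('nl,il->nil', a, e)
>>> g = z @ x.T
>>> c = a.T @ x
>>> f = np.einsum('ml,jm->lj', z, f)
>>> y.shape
(31, 11, 11)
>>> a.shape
(31, 11)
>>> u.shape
(11, 11)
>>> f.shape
(11, 31)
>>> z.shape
(11, 11)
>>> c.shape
(11, 11)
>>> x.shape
(31, 11)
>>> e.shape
(11, 11)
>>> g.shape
(11, 31)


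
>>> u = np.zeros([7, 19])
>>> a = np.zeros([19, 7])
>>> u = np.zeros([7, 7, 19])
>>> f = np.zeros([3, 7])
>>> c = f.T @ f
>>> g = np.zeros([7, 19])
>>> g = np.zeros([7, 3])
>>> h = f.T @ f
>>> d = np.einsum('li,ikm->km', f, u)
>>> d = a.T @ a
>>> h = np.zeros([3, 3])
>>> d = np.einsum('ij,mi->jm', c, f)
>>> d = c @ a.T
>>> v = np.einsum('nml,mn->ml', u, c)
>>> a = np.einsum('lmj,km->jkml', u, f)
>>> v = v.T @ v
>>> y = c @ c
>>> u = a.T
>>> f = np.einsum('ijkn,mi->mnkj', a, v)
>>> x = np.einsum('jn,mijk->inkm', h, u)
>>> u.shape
(7, 7, 3, 19)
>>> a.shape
(19, 3, 7, 7)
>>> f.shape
(19, 7, 7, 3)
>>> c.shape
(7, 7)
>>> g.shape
(7, 3)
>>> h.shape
(3, 3)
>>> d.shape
(7, 19)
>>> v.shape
(19, 19)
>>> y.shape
(7, 7)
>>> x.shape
(7, 3, 19, 7)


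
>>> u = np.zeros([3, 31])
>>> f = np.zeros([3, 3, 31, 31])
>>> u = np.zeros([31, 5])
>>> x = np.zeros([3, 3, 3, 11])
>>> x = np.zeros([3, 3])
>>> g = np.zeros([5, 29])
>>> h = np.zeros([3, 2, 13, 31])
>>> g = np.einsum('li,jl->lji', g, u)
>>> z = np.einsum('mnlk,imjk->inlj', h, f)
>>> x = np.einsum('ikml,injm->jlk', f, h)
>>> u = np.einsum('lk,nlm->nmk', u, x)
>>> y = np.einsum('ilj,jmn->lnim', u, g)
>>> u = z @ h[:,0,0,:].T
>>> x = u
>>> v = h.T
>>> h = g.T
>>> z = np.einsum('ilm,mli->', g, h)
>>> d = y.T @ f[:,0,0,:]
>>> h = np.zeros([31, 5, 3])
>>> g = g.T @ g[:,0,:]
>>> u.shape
(3, 2, 13, 3)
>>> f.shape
(3, 3, 31, 31)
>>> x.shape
(3, 2, 13, 3)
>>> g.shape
(29, 31, 29)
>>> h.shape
(31, 5, 3)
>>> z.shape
()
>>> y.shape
(3, 29, 13, 31)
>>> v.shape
(31, 13, 2, 3)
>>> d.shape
(31, 13, 29, 31)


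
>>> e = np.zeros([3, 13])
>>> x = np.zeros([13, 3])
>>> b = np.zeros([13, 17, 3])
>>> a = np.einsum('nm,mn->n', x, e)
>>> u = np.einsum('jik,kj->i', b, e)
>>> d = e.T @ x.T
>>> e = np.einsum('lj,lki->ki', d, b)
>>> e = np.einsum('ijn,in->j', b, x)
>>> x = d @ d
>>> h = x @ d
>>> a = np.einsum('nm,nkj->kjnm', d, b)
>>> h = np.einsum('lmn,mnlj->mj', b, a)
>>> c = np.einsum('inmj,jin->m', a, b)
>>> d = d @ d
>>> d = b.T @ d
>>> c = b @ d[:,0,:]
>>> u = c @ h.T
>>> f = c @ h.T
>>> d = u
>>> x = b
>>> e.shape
(17,)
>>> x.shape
(13, 17, 3)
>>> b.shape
(13, 17, 3)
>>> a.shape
(17, 3, 13, 13)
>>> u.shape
(13, 17, 17)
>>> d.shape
(13, 17, 17)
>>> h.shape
(17, 13)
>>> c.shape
(13, 17, 13)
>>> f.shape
(13, 17, 17)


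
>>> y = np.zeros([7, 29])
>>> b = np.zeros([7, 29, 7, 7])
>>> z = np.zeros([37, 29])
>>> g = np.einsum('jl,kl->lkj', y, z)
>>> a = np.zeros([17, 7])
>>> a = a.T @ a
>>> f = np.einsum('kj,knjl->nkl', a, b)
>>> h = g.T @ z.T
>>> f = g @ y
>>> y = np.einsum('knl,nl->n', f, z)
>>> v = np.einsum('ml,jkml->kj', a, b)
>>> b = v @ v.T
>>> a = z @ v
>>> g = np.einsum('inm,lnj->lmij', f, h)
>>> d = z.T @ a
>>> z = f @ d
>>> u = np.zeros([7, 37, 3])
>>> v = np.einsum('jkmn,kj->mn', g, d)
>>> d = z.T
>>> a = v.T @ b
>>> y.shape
(37,)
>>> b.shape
(29, 29)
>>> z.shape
(29, 37, 7)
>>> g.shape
(7, 29, 29, 37)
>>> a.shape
(37, 29)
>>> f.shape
(29, 37, 29)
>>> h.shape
(7, 37, 37)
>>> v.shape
(29, 37)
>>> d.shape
(7, 37, 29)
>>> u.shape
(7, 37, 3)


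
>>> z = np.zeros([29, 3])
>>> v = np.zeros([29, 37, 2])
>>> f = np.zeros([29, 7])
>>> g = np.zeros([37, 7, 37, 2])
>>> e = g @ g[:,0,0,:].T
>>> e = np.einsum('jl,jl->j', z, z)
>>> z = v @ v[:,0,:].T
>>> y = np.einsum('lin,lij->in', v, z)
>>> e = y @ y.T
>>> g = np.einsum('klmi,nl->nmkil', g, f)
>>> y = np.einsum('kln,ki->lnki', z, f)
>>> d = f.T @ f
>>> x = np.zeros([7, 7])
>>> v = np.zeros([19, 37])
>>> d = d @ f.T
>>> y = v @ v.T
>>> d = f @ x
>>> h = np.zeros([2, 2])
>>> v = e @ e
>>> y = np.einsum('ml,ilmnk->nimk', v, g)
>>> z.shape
(29, 37, 29)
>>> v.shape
(37, 37)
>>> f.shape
(29, 7)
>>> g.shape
(29, 37, 37, 2, 7)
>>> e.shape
(37, 37)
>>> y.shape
(2, 29, 37, 7)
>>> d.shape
(29, 7)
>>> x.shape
(7, 7)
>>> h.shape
(2, 2)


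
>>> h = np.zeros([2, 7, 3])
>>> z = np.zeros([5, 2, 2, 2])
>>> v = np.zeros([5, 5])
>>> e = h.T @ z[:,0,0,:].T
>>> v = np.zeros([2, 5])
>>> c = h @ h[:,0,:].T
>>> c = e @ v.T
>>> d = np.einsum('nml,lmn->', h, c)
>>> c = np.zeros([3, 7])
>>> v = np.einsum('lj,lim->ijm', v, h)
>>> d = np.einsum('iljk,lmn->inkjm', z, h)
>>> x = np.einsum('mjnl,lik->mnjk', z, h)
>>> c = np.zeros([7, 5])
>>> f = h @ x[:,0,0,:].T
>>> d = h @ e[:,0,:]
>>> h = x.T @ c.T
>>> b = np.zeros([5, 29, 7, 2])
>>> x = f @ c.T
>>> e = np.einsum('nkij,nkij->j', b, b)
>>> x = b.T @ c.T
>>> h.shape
(3, 2, 2, 7)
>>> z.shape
(5, 2, 2, 2)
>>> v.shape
(7, 5, 3)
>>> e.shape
(2,)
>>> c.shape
(7, 5)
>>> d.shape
(2, 7, 5)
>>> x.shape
(2, 7, 29, 7)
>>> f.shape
(2, 7, 5)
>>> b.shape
(5, 29, 7, 2)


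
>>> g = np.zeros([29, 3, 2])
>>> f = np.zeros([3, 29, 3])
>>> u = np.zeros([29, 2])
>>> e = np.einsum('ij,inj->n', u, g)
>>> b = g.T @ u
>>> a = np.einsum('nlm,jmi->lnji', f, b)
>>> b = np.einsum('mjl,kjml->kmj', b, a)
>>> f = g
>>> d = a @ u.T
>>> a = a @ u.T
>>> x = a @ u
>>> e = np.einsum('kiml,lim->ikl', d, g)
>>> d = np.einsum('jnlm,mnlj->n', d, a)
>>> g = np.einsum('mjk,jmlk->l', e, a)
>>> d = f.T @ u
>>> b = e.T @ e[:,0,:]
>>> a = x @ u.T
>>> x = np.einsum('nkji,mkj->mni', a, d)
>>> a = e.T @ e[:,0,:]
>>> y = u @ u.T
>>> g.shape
(2,)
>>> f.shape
(29, 3, 2)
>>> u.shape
(29, 2)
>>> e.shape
(3, 29, 29)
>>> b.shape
(29, 29, 29)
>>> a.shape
(29, 29, 29)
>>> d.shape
(2, 3, 2)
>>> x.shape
(2, 29, 29)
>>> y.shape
(29, 29)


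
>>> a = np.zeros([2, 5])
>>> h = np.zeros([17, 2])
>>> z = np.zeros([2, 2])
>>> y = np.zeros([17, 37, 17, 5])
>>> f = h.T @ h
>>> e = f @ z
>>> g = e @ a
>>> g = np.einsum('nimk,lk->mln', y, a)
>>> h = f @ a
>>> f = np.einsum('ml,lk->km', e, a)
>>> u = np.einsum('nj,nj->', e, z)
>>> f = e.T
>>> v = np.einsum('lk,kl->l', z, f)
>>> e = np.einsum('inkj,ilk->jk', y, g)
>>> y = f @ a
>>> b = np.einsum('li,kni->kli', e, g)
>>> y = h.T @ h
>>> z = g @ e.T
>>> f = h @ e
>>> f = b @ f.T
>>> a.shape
(2, 5)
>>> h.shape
(2, 5)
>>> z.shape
(17, 2, 5)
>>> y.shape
(5, 5)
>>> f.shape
(17, 5, 2)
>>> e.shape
(5, 17)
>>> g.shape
(17, 2, 17)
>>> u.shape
()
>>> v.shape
(2,)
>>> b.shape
(17, 5, 17)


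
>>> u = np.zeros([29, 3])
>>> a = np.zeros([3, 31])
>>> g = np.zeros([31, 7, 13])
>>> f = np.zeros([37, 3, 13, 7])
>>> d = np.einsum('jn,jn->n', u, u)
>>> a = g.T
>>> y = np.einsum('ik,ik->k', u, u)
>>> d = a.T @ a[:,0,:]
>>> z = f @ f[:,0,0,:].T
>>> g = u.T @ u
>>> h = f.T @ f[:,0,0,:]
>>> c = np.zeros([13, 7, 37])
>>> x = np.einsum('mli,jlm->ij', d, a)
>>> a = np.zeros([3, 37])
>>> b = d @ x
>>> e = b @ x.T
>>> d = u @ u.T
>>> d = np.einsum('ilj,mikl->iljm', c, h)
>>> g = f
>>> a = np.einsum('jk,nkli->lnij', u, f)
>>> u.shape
(29, 3)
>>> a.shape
(13, 37, 7, 29)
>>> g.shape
(37, 3, 13, 7)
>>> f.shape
(37, 3, 13, 7)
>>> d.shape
(13, 7, 37, 7)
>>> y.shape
(3,)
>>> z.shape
(37, 3, 13, 37)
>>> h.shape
(7, 13, 3, 7)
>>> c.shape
(13, 7, 37)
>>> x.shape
(31, 13)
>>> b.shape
(31, 7, 13)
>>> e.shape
(31, 7, 31)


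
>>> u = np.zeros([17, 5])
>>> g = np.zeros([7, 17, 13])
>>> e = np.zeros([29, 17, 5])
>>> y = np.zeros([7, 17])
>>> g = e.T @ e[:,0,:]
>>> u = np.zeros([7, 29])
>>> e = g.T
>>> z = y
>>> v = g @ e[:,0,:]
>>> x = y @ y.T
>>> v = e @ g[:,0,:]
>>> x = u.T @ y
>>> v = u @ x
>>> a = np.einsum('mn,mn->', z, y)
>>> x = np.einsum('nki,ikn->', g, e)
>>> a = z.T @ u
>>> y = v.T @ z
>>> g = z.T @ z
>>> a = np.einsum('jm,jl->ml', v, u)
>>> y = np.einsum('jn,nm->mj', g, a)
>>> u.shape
(7, 29)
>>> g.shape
(17, 17)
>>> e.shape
(5, 17, 5)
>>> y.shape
(29, 17)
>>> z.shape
(7, 17)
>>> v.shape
(7, 17)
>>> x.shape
()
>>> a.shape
(17, 29)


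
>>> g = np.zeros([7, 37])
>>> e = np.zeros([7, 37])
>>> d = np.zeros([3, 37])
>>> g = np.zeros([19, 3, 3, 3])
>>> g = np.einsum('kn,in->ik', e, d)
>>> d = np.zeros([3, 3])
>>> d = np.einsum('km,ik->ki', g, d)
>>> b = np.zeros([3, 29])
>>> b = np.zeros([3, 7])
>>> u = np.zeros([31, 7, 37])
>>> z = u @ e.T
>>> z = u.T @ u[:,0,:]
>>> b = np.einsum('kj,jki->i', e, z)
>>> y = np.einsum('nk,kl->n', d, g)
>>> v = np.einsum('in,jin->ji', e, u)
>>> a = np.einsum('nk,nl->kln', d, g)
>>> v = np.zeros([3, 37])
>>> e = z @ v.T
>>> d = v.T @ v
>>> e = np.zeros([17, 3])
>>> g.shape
(3, 7)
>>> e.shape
(17, 3)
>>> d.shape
(37, 37)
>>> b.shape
(37,)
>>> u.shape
(31, 7, 37)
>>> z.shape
(37, 7, 37)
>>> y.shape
(3,)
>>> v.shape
(3, 37)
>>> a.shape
(3, 7, 3)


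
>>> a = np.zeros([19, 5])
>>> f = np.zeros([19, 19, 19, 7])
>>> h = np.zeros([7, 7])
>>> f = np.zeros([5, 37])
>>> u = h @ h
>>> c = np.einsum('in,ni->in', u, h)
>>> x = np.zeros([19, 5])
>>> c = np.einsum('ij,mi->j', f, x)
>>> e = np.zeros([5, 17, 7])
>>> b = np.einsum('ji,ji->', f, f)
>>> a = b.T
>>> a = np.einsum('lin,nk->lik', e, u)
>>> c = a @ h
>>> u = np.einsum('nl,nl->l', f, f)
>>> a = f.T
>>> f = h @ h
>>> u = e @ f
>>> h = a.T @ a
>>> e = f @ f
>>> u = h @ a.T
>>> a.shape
(37, 5)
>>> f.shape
(7, 7)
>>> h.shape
(5, 5)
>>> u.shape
(5, 37)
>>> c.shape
(5, 17, 7)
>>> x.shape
(19, 5)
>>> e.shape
(7, 7)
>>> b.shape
()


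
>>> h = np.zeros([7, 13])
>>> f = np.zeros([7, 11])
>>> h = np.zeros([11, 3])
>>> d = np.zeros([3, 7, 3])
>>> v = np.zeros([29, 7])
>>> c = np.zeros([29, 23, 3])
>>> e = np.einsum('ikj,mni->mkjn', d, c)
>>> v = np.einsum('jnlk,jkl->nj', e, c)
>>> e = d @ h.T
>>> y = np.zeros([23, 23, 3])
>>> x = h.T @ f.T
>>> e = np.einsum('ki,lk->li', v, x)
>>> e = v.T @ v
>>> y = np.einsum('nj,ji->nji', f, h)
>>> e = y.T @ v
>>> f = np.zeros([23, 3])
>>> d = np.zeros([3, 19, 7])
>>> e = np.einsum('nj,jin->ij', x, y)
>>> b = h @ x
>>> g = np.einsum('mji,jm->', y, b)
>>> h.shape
(11, 3)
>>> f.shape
(23, 3)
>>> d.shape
(3, 19, 7)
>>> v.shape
(7, 29)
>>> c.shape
(29, 23, 3)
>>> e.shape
(11, 7)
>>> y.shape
(7, 11, 3)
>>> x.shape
(3, 7)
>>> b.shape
(11, 7)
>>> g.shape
()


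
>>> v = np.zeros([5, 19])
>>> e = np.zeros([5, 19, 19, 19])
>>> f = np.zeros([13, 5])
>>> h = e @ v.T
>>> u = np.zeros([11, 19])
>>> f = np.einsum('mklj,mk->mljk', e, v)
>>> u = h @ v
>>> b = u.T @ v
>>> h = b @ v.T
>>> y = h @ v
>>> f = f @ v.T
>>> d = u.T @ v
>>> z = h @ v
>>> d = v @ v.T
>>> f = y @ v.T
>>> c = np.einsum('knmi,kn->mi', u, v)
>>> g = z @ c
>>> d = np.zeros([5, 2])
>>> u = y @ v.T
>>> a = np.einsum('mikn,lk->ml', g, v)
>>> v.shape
(5, 19)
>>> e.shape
(5, 19, 19, 19)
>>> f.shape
(19, 19, 19, 5)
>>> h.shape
(19, 19, 19, 5)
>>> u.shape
(19, 19, 19, 5)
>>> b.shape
(19, 19, 19, 19)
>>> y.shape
(19, 19, 19, 19)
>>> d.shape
(5, 2)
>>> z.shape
(19, 19, 19, 19)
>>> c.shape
(19, 19)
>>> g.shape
(19, 19, 19, 19)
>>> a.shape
(19, 5)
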